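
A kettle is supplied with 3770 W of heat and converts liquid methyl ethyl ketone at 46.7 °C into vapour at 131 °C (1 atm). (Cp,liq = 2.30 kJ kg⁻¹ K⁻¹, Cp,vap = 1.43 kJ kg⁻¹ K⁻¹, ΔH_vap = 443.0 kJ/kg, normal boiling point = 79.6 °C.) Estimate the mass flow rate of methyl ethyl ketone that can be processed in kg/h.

Δh = 2.30×(79.6−46.7) + 443.0 + 1.43×(131−79.6) = 592.17 kJ/kg
Q = 3770 W = 3.77 kJ/s = 13572 kJ/h
ṁ = Q/Δh = 13572 / 592.17 = 22.919 kg/h

ṁ = 22.9 kg/h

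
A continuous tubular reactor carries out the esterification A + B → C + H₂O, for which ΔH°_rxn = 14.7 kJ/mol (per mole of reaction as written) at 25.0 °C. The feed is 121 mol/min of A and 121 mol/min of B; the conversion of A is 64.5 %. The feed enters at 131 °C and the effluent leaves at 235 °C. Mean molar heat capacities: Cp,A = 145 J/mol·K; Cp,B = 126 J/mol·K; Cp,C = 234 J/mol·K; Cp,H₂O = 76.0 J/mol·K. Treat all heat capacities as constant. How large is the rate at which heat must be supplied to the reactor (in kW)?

Extent of reaction ξ = 0.645 × 121 = 78.045 mol/min
Reaction term: ξ·ΔH°_rxn = 78.045 × 14.7 = 1147.3 kJ/min
Sensible, feed 131→25 °C: -3475.8 kJ/min
Outlet flows (mol/min): A 42.955, B 42.955, C 78.045, H₂O 78.045
Sensible, products 25→235 °C: 7525.3 kJ/min
Q = ΔH = 5196.7 kJ/min = 86.612 kW
Heat supplied = 86.612 kW

Q_in = 86.6 kW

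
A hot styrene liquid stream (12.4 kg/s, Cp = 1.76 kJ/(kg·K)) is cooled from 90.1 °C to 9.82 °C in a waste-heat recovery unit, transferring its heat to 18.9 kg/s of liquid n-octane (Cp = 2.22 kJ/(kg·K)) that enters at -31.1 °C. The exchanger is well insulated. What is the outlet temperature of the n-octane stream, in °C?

Heat released by hot stream: Q = 12.4 × 1.76 × (90.1 − 9.82) = 1752 kJ/s
Energy balance on cold side (adiabatic exchanger): Q = ṁ_c·Cp_c·(T_c,out − T_c,in)
T_c,out = -31.1 + 1752/(18.9 × 2.22) = 10.657 °C

T_c,out = 10.7 °C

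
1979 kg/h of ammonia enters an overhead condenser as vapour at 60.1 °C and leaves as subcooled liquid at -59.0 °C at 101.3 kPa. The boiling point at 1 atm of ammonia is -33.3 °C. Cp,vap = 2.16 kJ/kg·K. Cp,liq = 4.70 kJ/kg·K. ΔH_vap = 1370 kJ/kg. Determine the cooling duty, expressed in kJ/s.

Q_c = 930 kJ/s

vapour 60.1→-33.3 °C: -201.74 kJ/kg
condensation at -33.3 °C: -1370 kJ/kg
liquid -33.3→-59.0 °C: -120.79 kJ/kg
Δh = -201.74 + -1370 + -120.79 = -1692.5 kJ/kg
Q = ṁ·Δh = 1979 kg/h × -1692.5 kJ/kg = -3.3495e+06 kJ/h
|Q| = 930.42 kW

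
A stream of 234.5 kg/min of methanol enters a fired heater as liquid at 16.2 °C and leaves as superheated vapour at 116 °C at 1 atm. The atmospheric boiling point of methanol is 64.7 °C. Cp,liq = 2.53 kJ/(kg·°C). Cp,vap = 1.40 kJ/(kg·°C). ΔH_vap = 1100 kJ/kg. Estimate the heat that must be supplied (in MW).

Q = 5.06 MW

liquid 16.2→64.7 °C: 122.7 kJ/kg
vaporisation at 64.7 °C: 1100 kJ/kg
vapour 64.7→116 °C: 71.82 kJ/kg
Δh = 122.7 + 1100 + 71.82 = 1294.5 kJ/kg
Q = ṁ·Δh = 234.5 kg/min × 1294.5 kJ/kg = 303570 kJ/min
|Q| = 5059.4 kW = 5.0594 MW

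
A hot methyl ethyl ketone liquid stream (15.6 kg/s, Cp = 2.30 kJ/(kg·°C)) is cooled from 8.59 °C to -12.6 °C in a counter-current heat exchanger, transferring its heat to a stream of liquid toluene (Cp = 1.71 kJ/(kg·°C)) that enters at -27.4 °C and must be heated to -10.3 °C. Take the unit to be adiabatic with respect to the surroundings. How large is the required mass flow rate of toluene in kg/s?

Heat released by hot stream: Q = 15.6 × 2.30 × (8.59 − -12.6) = 760.3 kJ/s
Energy balance on cold side (adiabatic exchanger): Q = ṁ_c·Cp_c·(T_c,out − T_c,in)
ṁ_c = 760.3 / [1.71 × (-10.3 − -27.4)] = 26.001 kg/s

ṁ_c = 26.0 kg/s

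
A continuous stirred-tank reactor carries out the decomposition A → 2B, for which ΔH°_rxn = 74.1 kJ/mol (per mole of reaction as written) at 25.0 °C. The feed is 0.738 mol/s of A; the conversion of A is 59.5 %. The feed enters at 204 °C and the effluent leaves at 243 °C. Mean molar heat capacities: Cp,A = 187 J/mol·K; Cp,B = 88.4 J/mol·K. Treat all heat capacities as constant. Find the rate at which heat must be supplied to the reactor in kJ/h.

Q_in = 133000 kJ/h

Extent of reaction ξ = 0.595 × 0.738 = 0.43911 mol/s
Reaction term: ξ·ΔH°_rxn = 0.43911 × 74.1 = 32.538 kJ/s
Sensible, feed 204→25 °C: -24.703 kJ/s
Outlet flows (mol/s): A 0.29889, B 0.87822
Sensible, products 25→243 °C: 29.109 kJ/s
Q = ΔH = 36.944 kJ/s = 36.944 kW
Heat supplied = 133000 kJ/h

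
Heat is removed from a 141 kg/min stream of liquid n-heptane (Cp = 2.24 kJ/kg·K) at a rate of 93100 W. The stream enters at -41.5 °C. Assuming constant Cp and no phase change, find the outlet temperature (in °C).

T_out = -59.2 °C

Q = 93100 W = 5586 kJ/min
ΔT = Q/(ṁ·Cp) = 5586/(141×2.24) = 17.686 K
T_out = -41.5 − 17.686 = -59.186 °C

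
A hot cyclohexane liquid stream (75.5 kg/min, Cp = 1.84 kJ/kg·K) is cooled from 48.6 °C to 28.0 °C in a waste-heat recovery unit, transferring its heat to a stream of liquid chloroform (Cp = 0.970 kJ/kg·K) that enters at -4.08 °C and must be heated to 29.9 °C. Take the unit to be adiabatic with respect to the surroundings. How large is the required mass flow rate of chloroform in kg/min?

Heat released by hot stream: Q = 75.5 × 1.84 × (48.6 − 28.0) = 2861.8 kJ/min
Energy balance on cold side (adiabatic exchanger): Q = ṁ_c·Cp_c·(T_c,out − T_c,in)
ṁ_c = 2861.8 / [0.970 × (29.9 − -4.08)] = 86.823 kg/min

ṁ_c = 86.8 kg/min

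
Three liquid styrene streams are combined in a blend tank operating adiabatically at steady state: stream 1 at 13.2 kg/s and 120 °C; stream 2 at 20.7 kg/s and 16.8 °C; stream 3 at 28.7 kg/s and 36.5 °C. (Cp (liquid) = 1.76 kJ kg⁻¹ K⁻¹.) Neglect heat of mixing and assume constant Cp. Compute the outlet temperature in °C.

Energy balance with Q = 0: Σ ṁᵢCp,ᵢ(T_out − Tᵢ) = 0
Σ ṁᵢCp,ᵢTᵢ = 13.2×1.76×120 + 20.7×1.76×16.8 + 28.7×1.76×36.5 = 5243.6
Σ ṁᵢCp,ᵢ = 13.2×1.76 + 20.7×1.76 + 28.7×1.76 = 110.18
T_out = 5243.6 / 110.18 = 47.593 °C

T_out = 47.6 °C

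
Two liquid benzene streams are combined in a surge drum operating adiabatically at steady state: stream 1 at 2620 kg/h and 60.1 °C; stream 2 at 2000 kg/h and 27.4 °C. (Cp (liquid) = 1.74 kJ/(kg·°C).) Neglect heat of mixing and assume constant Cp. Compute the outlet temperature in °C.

No heat crosses the boundary, so H_out = H_in.
T_out = Σ ṁᵢCp,ᵢTᵢ / Σ ṁᵢCp,ᵢ
      = 369340 / 8038.8 = 45.944 °C

T_out = 45.9 °C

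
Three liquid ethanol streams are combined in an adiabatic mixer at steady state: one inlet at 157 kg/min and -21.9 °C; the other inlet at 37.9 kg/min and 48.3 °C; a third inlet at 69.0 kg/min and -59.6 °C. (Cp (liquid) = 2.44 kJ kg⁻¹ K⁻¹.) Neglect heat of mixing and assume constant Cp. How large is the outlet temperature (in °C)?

No heat crosses the boundary, so H_out = H_in.
T_out = Σ ṁᵢCp,ᵢTᵢ / Σ ṁᵢCp,ᵢ
      = -13957 / 643.92 = -21.675 °C

T_out = -21.7 °C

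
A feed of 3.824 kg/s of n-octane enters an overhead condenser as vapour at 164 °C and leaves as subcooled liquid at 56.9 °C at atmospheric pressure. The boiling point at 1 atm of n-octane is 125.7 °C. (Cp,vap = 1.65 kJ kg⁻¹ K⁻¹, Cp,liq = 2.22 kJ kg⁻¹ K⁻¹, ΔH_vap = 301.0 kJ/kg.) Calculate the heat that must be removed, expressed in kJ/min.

vapour 164→125.7 °C: -63.195 kJ/kg
condensation at 125.7 °C: -301 kJ/kg
liquid 125.7→56.9 °C: -152.74 kJ/kg
Δh = -63.195 + -301 + -152.74 = -516.93 kJ/kg
Q = ṁ·Δh = 3.824 kg/s × -516.93 kJ/kg = -1976.7 kJ/s
|Q| = 1976.7 kW = 118600 kJ/min

Q_c = 119000 kJ/min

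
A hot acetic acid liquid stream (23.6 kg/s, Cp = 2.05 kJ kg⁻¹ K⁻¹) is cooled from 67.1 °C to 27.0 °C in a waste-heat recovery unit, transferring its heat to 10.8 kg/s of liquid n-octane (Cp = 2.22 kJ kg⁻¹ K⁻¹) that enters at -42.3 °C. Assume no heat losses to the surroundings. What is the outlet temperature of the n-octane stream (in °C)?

Heat released by hot stream: Q = 23.6 × 2.05 × (67.1 − 27.0) = 1940 kJ/s
Energy balance on cold side (adiabatic exchanger): Q = ṁ_c·Cp_c·(T_c,out − T_c,in)
T_c,out = -42.3 + 1940/(10.8 × 2.22) = 38.616 °C

T_c,out = 38.6 °C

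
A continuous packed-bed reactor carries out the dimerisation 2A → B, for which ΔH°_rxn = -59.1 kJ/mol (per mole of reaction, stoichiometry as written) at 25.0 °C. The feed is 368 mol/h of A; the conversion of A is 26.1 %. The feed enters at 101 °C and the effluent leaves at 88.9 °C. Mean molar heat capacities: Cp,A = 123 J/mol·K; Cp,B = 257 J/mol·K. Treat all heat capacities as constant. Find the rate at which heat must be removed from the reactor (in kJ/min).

Extent of reaction ξ = 0.261 × 368 / 2 = 48.024 mol/h
Reaction term: ξ·ΔH°_rxn = 48.024 × -59.1 = -2838.2 kJ/h
Sensible, feed 101→25 °C: -3440.1 kJ/h
Outlet flows (mol/h): A 271.95, B 48.024
Sensible, products 25→88.9 °C: 2926.1 kJ/h
Q = ΔH = -3352.2 kJ/h = -0.93115 kW
Heat removed = 55.869 kJ/min

Q_out = 55.9 kJ/min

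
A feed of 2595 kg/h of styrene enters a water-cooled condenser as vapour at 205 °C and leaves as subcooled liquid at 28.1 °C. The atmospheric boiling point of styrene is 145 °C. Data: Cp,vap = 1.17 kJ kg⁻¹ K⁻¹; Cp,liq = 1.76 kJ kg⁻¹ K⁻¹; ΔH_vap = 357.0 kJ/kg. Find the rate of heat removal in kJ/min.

Q_c = 27400 kJ/min

vapour 205→145 °C: -70.2 kJ/kg
condensation at 145 °C: -357 kJ/kg
liquid 145→28.1 °C: -205.74 kJ/kg
Δh = -70.2 + -357 + -205.74 = -632.94 kJ/kg
Q = ṁ·Δh = 2595 kg/h × -632.94 kJ/kg = -1.6425e+06 kJ/h
|Q| = 456.25 kW = 27375 kJ/min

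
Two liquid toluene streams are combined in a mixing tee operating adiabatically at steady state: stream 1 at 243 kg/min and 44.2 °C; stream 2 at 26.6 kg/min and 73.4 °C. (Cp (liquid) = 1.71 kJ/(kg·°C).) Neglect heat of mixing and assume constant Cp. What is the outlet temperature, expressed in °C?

Adiabatic, steady state ⇒ Σ ṁᵢCp,ᵢ(T_out − Tᵢ) = 0
Σ ṁᵢCp,ᵢTᵢ = 243×1.71×44.2 + 26.6×1.71×73.4 = 21705
Σ ṁᵢCp,ᵢ = 243×1.71 + 26.6×1.71 = 461.02
T_out = 21705 / 461.02 = 47.081 °C

T_out = 47.1 °C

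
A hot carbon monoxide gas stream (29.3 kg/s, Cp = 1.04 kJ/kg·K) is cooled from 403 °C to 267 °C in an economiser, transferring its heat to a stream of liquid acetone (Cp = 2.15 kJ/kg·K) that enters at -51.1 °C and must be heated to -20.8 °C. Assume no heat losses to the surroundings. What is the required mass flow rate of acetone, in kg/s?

Heat released by hot stream: Q = 29.3 × 1.04 × (403 − 267) = 4144.2 kJ/s
Energy balance on cold side (adiabatic exchanger): Q = ṁ_c·Cp_c·(T_c,out − T_c,in)
ṁ_c = 4144.2 / [2.15 × (-20.8 − -51.1)] = 63.615 kg/s

ṁ_c = 63.6 kg/s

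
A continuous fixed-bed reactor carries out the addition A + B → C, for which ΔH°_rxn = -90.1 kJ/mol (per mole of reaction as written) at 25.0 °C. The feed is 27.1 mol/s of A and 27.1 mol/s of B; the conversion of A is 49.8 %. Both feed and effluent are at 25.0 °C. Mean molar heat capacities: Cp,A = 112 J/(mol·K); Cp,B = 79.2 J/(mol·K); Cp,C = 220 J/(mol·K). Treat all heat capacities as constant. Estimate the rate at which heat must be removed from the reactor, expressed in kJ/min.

Q_out = 73000 kJ/min

Extent of reaction ξ = 0.498 × 27.1 = 13.496 mol/s
Reaction term: ξ·ΔH°_rxn = 13.496 × -90.1 = -1216 kJ/s
Q = ΔH = -1216 kJ/s = -1216 kW
Heat removed = 72958 kJ/min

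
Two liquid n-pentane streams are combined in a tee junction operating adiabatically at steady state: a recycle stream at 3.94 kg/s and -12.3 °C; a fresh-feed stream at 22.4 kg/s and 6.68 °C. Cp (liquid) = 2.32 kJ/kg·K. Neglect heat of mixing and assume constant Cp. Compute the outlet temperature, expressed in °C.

T_out = 3.84 °C

Adiabatic, steady state ⇒ Σ ṁᵢCp,ᵢ(T_out − Tᵢ) = 0
T_out = Σ ṁᵢCp,ᵢTᵢ / Σ ṁᵢCp,ᵢ
      = 234.71 / 61.109 = 3.8409 °C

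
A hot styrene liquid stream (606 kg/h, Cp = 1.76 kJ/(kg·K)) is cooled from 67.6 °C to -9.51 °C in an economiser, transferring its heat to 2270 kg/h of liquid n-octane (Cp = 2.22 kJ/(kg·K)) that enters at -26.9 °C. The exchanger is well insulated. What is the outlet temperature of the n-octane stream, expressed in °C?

T_c,out = -10.6 °C

Heat released by hot stream: Q = 606 × 1.76 × (67.6 − -9.51) = 82242 kJ/h
Energy balance on cold side (adiabatic exchanger): Q = ṁ_c·Cp_c·(T_c,out − T_c,in)
T_c,out = -26.9 + 82242/(2270 × 2.22) = -10.58 °C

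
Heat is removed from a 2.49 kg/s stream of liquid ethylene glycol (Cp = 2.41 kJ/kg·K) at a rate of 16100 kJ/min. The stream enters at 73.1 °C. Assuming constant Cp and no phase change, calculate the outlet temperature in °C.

Q = 16100 kJ/min = 268.33 kJ/s
ΔT = Q/(ṁ·Cp) = 268.33/(2.49×2.41) = 44.716 K
T_out = 73.1 − 44.716 = 28.384 °C

T_out = 28.4 °C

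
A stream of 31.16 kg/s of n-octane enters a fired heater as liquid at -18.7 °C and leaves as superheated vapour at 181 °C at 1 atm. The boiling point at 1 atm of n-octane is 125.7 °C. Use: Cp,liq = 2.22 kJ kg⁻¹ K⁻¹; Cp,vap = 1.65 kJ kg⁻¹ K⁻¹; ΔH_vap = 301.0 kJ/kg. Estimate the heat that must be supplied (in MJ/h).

Q = 80000 MJ/h

liquid -18.7→125.7 °C: 320.57 kJ/kg
vaporisation at 125.7 °C: 301 kJ/kg
vapour 125.7→181 °C: 91.245 kJ/kg
Δh = 320.57 + 301 + 91.245 = 712.81 kJ/kg
Q = ṁ·Δh = 31.16 kg/s × 712.81 kJ/kg = 22211 kJ/s
|Q| = 22211 kW = 79961 MJ/h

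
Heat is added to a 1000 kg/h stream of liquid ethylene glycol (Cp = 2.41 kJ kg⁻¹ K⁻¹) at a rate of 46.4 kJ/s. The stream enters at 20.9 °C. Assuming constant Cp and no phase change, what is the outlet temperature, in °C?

T_out = 90.2 °C

Q = 46.4 kJ/s = 167040 kJ/h
ΔT = Q/(ṁ·Cp) = 167040/(1000×2.41) = 69.311 K
T_out = 20.9 + 69.311 = 90.211 °C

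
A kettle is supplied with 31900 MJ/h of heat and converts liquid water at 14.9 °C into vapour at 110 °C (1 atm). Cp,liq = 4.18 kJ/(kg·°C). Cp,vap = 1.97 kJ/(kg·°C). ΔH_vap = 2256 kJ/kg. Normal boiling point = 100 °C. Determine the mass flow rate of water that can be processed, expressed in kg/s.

Δh = 4.18×(100−14.9) + 2256 + 1.97×(110−100) = 2631.4 kJ/kg
Q = 31900 MJ/h = 8861.1 kJ/s = 8861.1 kJ/s
ṁ = Q/Δh = 8861.1 / 2631.4 = 3.3674 kg/s

ṁ = 3.37 kg/s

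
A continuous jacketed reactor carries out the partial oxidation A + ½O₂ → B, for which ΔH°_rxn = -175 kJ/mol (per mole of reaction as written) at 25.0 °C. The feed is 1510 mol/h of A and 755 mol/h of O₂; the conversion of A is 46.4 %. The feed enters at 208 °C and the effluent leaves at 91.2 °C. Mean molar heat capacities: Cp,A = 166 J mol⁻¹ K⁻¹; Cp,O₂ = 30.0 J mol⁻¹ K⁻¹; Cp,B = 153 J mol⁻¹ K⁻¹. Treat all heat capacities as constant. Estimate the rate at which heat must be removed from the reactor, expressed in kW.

Extent of reaction ξ = 0.464 × 1510 = 700.64 mol/h
Reaction term: ξ·ΔH°_rxn = 700.64 × -175 = -122610 kJ/h
Sensible, feed 208→25 °C: -50016 kJ/h
Outlet flows (mol/h): A 809.36, O₂ 404.68, B 700.64
Sensible, products 25→91.2 °C: 16794 kJ/h
Q = ΔH = -155830 kJ/h = -43.287 kW
Heat removed = 43.287 kW

Q_out = 43.3 kW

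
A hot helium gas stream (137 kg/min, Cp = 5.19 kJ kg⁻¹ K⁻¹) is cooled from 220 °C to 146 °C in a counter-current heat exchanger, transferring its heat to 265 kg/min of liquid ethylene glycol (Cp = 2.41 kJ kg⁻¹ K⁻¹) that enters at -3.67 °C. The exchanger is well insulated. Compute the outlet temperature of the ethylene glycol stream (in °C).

T_c,out = 78.7 °C

Heat released by hot stream: Q = 137 × 5.19 × (220 − 146) = 52616 kJ/min
Energy balance on cold side (adiabatic exchanger): Q = ṁ_c·Cp_c·(T_c,out − T_c,in)
T_c,out = -3.67 + 52616/(265 × 2.41) = 78.717 °C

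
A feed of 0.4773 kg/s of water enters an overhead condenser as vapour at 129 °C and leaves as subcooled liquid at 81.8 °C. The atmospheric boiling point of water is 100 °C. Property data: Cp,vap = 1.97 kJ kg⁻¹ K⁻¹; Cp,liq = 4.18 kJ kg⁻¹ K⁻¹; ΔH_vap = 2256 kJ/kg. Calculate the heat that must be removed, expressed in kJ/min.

Q_c = 68400 kJ/min

vapour 129→100 °C: -57.13 kJ/kg
condensation at 100 °C: -2256 kJ/kg
liquid 100→81.8 °C: -76.076 kJ/kg
Δh = -57.13 + -2256 + -76.076 = -2389.2 kJ/kg
Q = ṁ·Δh = 0.4773 kg/s × -2389.2 kJ/kg = -1140.4 kJ/s
|Q| = 1140.4 kW = 68422 kJ/min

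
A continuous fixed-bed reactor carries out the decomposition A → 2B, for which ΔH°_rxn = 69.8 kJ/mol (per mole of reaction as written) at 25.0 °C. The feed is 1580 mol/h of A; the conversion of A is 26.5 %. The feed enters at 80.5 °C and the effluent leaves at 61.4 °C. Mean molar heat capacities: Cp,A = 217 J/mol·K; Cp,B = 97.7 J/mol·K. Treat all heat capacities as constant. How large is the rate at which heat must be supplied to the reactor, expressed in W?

Extent of reaction ξ = 0.265 × 1580 = 418.7 mol/h
Reaction term: ξ·ΔH°_rxn = 418.7 × 69.8 = 29225 kJ/h
Sensible, feed 80.5→25 °C: -19029 kJ/h
Outlet flows (mol/h): A 1161.3, B 837.4
Sensible, products 25→61.4 °C: 12151 kJ/h
Q = ΔH = 22347 kJ/h = 6.2076 kW
Heat supplied = 6207.6 W

Q_in = 6210 W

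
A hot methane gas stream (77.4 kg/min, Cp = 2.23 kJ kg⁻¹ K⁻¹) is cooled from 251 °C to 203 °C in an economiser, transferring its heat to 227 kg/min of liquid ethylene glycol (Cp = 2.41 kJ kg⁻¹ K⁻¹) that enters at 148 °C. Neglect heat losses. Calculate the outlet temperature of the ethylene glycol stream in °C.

Heat released by hot stream: Q = 77.4 × 2.23 × (251 − 203) = 8284.9 kJ/min
Energy balance on cold side (adiabatic exchanger): Q = ṁ_c·Cp_c·(T_c,out − T_c,in)
T_c,out = 148 + 8284.9/(227 × 2.41) = 163.14 °C

T_c,out = 163 °C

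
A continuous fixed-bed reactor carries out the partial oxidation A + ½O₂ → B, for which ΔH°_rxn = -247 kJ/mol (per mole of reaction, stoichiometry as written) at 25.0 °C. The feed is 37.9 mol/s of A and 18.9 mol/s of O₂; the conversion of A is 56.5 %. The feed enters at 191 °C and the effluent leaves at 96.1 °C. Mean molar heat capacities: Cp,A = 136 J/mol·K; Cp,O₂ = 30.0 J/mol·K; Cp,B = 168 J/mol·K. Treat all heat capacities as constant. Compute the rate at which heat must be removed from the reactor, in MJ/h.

Q_out = 20900 MJ/h

Extent of reaction ξ = 0.565 × 37.9 = 21.413 mol/s
Reaction term: ξ·ΔH°_rxn = 21.413 × -247 = -5289.1 kJ/s
Sensible, feed 191→25 °C: -949.75 kJ/s
Outlet flows (mol/s): A 16.487, O₂ 8.1933, B 21.413
Sensible, products 25→96.1 °C: 432.67 kJ/s
Q = ΔH = -5806.2 kJ/s = -5806.2 kW
Heat removed = 20902 MJ/h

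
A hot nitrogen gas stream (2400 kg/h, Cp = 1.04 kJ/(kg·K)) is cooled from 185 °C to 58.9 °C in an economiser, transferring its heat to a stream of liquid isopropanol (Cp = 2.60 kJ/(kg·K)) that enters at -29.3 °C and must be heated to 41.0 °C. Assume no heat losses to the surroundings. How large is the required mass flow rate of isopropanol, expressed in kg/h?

Heat released by hot stream: Q = 2400 × 1.04 × (185 − 58.9) = 314750 kJ/h
Energy balance on cold side (adiabatic exchanger): Q = ṁ_c·Cp_c·(T_c,out − T_c,in)
ṁ_c = 314750 / [2.60 × (41.0 − -29.3)] = 1722 kg/h

ṁ_c = 1720 kg/h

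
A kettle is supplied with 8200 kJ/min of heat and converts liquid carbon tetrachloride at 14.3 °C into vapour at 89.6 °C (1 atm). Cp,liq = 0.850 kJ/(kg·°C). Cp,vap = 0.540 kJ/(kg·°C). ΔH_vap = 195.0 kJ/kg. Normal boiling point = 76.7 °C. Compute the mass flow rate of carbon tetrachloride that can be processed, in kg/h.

ṁ = 1930 kg/h

Δh = 0.850×(76.7−14.3) + 195.0 + 0.540×(89.6−76.7) = 255.01 kJ/kg
Q = 8200 kJ/min = 136.67 kJ/s = 492000 kJ/h
ṁ = Q/Δh = 492000 / 255.01 = 1929.4 kg/h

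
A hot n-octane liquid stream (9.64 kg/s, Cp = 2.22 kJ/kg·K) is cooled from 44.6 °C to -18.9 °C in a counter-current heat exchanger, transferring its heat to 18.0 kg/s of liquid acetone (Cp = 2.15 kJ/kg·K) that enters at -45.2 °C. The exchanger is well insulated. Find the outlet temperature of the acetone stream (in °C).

T_c,out = -10.1 °C

Heat released by hot stream: Q = 9.64 × 2.22 × (44.6 − -18.9) = 1359 kJ/s
Energy balance on cold side (adiabatic exchanger): Q = ṁ_c·Cp_c·(T_c,out − T_c,in)
T_c,out = -45.2 + 1359/(18.0 × 2.15) = -10.085 °C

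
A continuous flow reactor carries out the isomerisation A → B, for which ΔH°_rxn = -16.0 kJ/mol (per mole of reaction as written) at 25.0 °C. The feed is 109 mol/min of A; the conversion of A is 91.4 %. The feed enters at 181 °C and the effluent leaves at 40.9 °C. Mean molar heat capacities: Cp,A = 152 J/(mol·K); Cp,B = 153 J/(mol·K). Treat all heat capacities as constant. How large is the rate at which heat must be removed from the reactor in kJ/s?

Extent of reaction ξ = 0.914 × 109 = 99.626 mol/min
Reaction term: ξ·ΔH°_rxn = 99.626 × -16.0 = -1594 kJ/min
Sensible, feed 181→25 °C: -2584.6 kJ/min
Outlet flows (mol/min): A 9.374, B 99.626
Sensible, products 25→40.9 °C: 265.02 kJ/min
Q = ΔH = -3913.6 kJ/min = -65.227 kW
Heat removed = 65.227 kJ/s

Q_out = 65.2 kJ/s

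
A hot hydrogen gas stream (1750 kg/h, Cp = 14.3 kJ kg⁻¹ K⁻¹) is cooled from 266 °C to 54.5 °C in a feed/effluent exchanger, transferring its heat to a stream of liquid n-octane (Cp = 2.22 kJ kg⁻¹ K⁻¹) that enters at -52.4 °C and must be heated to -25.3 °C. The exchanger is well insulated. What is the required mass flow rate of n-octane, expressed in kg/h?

ṁ_c = 88000 kg/h

Heat released by hot stream: Q = 1750 × 14.3 × (266 − 54.5) = 5.2928e+06 kJ/h
Energy balance on cold side (adiabatic exchanger): Q = ṁ_c·Cp_c·(T_c,out − T_c,in)
ṁ_c = 5.2928e+06 / [2.22 × (-25.3 − -52.4)] = 87976 kg/h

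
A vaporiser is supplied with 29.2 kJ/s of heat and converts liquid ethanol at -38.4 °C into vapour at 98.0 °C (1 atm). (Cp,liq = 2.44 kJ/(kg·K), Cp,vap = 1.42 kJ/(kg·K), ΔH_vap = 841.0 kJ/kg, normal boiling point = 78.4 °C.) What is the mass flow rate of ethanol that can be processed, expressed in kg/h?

Δh = 2.44×(78.4−-38.4) + 841.0 + 1.42×(98.0−78.4) = 1153.8 kJ/kg
Q = 29.2 kJ/s = 29.2 kJ/s = 105120 kJ/h
ṁ = Q/Δh = 105120 / 1153.8 = 91.106 kg/h

ṁ = 91.1 kg/h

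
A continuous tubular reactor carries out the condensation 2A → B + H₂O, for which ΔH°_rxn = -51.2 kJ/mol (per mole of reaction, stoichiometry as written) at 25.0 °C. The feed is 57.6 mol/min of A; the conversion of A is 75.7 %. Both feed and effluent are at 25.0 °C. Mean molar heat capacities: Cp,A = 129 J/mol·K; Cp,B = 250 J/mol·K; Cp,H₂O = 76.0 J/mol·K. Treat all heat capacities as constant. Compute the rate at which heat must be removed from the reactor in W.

Extent of reaction ξ = 0.757 × 57.6 / 2 = 21.802 mol/min
Reaction term: ξ·ΔH°_rxn = 21.802 × -51.2 = -1116.2 kJ/min
Q = ΔH = -1116.2 kJ/min = -18.604 kW
Heat removed = 18604 W

Q_out = 18600 W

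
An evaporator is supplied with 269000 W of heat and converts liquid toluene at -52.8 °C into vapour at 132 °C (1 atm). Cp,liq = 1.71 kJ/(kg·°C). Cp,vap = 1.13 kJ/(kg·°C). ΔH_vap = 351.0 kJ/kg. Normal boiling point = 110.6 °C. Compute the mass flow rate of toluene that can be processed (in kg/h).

ṁ = 1480 kg/h

Δh = 1.71×(110.6−-52.8) + 351.0 + 1.13×(132−110.6) = 654.6 kJ/kg
Q = 269000 W = 269 kJ/s = 968400 kJ/h
ṁ = Q/Δh = 968400 / 654.6 = 1479.4 kg/h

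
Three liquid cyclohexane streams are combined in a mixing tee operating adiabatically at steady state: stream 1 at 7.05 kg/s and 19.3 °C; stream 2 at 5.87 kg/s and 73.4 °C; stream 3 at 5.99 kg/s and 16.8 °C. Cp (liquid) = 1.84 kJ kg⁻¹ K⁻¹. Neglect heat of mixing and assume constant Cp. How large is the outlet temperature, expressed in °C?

Adiabatic, steady state ⇒ Σ ṁᵢCp,ᵢ(T_out − Tᵢ) = 0
T_out = Σ ṁᵢCp,ᵢTᵢ / Σ ṁᵢCp,ᵢ
      = 1228.3 / 34.794 = 35.302 °C

T_out = 35.3 °C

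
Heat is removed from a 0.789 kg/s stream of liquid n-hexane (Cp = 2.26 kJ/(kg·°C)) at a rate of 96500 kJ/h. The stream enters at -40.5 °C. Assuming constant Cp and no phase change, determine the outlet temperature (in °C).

Q = 96500 kJ/h = 26.806 kJ/s
ΔT = Q/(ṁ·Cp) = 26.806/(0.789×2.26) = 15.033 K
T_out = -40.5 − 15.033 = -55.533 °C

T_out = -55.5 °C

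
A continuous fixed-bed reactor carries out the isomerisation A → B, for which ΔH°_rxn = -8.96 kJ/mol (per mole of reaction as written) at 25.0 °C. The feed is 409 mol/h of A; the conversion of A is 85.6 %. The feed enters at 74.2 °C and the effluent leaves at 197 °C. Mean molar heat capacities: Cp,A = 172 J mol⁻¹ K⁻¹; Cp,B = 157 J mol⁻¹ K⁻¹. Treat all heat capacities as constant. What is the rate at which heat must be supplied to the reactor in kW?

Extent of reaction ξ = 0.856 × 409 = 350.1 mol/h
Reaction term: ξ·ΔH°_rxn = 350.1 × -8.96 = -3136.9 kJ/h
Sensible, feed 74.2→25 °C: -3461.1 kJ/h
Outlet flows (mol/h): A 58.896, B 350.1
Sensible, products 25→197 °C: 11197 kJ/h
Q = ΔH = 4598.5 kJ/h = 1.2774 kW
Heat supplied = 1.2774 kW

Q_in = 1.28 kW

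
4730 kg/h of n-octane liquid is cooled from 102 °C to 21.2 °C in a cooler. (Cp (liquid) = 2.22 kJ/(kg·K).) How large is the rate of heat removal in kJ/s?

Q_c = 236 kJ/s

Q = ṁ·Cp·ΔT = 4730 × 2.22 × (21.2 − 102) = -848450 kJ/h
Converting: 848450 / 3600 s = 235.68 kW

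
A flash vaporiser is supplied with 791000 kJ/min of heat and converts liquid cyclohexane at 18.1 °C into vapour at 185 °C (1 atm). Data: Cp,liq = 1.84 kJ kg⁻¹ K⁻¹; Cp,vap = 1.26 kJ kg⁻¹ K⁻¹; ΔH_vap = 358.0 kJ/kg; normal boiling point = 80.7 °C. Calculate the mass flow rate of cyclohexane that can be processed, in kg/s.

Δh = 1.84×(80.7−18.1) + 358.0 + 1.26×(185−80.7) = 604.6 kJ/kg
Q = 791000 kJ/min = 13183 kJ/s = 13183 kJ/s
ṁ = Q/Δh = 13183 / 604.6 = 21.805 kg/s

ṁ = 21.8 kg/s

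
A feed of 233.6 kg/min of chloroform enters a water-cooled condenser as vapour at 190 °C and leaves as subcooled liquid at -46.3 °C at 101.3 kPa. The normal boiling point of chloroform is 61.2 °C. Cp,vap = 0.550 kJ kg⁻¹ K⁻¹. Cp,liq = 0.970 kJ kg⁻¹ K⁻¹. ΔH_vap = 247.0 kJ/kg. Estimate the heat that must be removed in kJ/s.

vapour 190→61.2 °C: -70.84 kJ/kg
condensation at 61.2 °C: -247 kJ/kg
liquid 61.2→-46.3 °C: -104.27 kJ/kg
Δh = -70.84 + -247 + -104.27 = -422.12 kJ/kg
Q = ṁ·Δh = 233.6 kg/min × -422.12 kJ/kg = -98606 kJ/min
|Q| = 1643.4 kW

Q_c = 1640 kJ/s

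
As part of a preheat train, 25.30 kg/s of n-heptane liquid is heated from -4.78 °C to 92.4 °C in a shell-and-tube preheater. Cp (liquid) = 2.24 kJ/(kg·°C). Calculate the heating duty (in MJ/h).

Q = 19800 MJ/h

Q = ṁ·Cp·ΔT = 25.30 × 2.24 × (92.4 − -4.78) = 5507.4 kJ/s
Heating duty = 19827 MJ/h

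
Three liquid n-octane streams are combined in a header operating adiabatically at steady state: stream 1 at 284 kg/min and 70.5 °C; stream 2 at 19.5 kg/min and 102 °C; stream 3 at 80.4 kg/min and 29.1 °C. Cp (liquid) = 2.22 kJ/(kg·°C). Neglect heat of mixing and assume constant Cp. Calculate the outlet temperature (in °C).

No heat crosses the boundary, so H_out = H_in.
T_out = Σ ṁᵢCp,ᵢTᵢ / Σ ṁᵢCp,ᵢ
      = 54058 / 852.26 = 63.43 °C

T_out = 63.4 °C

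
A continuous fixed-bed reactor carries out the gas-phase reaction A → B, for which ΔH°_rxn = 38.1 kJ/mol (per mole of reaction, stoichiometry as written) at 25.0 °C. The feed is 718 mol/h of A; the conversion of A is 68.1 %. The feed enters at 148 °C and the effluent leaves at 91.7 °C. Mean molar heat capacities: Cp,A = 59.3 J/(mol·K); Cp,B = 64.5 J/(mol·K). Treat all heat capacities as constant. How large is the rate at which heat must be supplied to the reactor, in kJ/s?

Extent of reaction ξ = 0.681 × 718 = 488.96 mol/h
Reaction term: ξ·ΔH°_rxn = 488.96 × 38.1 = 18629 kJ/h
Sensible, feed 148→25 °C: -5237 kJ/h
Outlet flows (mol/h): A 229.04, B 488.96
Sensible, products 25→91.7 °C: 3009.5 kJ/h
Q = ΔH = 16402 kJ/h = 4.5561 kW
Heat supplied = 4.5561 kJ/s

Q_in = 4.56 kJ/s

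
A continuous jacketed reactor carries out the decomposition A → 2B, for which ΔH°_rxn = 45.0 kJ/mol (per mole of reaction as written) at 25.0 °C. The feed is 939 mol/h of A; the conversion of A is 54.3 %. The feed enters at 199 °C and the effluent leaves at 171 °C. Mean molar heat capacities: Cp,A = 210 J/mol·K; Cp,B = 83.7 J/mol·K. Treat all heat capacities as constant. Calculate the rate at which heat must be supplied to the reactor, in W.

Extent of reaction ξ = 0.543 × 939 = 509.88 mol/h
Reaction term: ξ·ΔH°_rxn = 509.88 × 45.0 = 22944 kJ/h
Sensible, feed 199→25 °C: -34311 kJ/h
Outlet flows (mol/h): A 429.12, B 1019.8
Sensible, products 25→171 °C: 25619 kJ/h
Q = ΔH = 14252 kJ/h = 3.9589 kW
Heat supplied = 3958.9 W

Q_in = 3960 W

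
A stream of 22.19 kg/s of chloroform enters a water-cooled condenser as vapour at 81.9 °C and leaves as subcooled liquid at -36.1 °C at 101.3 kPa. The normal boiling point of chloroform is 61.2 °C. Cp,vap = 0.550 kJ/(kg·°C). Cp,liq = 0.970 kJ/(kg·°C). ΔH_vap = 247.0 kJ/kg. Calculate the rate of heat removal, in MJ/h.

vapour 81.9→61.2 °C: -11.385 kJ/kg
condensation at 61.2 °C: -247 kJ/kg
liquid 61.2→-36.1 °C: -94.381 kJ/kg
Δh = -11.385 + -247 + -94.381 = -352.77 kJ/kg
Q = ṁ·Δh = 22.19 kg/s × -352.77 kJ/kg = -7827.9 kJ/s
|Q| = 7827.9 kW = 28180 MJ/h

Q_c = 28200 MJ/h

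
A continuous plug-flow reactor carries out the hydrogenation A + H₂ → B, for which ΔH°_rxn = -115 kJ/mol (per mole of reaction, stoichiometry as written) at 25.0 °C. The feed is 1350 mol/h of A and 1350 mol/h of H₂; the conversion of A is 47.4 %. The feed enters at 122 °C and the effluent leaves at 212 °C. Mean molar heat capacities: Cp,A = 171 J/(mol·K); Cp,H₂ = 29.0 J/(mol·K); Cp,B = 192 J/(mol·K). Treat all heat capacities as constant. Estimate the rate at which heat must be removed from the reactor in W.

Q_out = 14000 W

Extent of reaction ξ = 0.474 × 1350 = 639.9 mol/h
Reaction term: ξ·ΔH°_rxn = 639.9 × -115 = -73588 kJ/h
Sensible, feed 122→25 °C: -26190 kJ/h
Outlet flows (mol/h): A 710.1, H₂ 710.1, B 639.9
Sensible, products 25→212 °C: 49533 kJ/h
Q = ΔH = -50246 kJ/h = -13.957 kW
Heat removed = 13957 W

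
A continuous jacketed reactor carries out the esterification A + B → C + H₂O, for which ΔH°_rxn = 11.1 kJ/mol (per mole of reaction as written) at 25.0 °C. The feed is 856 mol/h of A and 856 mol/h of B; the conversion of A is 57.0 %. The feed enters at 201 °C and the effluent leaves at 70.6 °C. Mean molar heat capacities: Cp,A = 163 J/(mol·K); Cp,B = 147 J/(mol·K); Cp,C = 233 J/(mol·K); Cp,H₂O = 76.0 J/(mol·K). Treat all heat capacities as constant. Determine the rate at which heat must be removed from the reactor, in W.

Extent of reaction ξ = 0.570 × 856 = 487.92 mol/h
Reaction term: ξ·ΔH°_rxn = 487.92 × 11.1 = 5415.9 kJ/h
Sensible, feed 201→25 °C: -46703 kJ/h
Outlet flows (mol/h): A 368.08, B 368.08, C 487.92, H₂O 487.92
Sensible, products 25→70.6 °C: 12078 kJ/h
Q = ΔH = -29209 kJ/h = -8.1137 kW
Heat removed = 8113.7 W

Q_out = 8110 W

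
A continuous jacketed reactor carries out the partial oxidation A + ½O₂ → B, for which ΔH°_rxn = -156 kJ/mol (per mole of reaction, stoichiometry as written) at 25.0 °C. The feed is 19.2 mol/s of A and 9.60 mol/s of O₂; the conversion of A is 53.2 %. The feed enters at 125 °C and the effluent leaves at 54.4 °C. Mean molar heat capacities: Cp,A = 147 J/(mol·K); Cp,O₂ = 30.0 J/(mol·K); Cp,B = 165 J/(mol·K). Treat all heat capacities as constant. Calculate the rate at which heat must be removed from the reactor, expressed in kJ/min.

Extent of reaction ξ = 0.532 × 19.2 = 10.214 mol/s
Reaction term: ξ·ΔH°_rxn = 10.214 × -156 = -1593.4 kJ/s
Sensible, feed 125→25 °C: -311.04 kJ/s
Outlet flows (mol/s): A 8.9856, O₂ 4.4928, B 10.214
Sensible, products 25→54.4 °C: 92.347 kJ/s
Q = ΔH = -1812.1 kJ/s = -1812.1 kW
Heat removed = 108730 kJ/min

Q_out = 109000 kJ/min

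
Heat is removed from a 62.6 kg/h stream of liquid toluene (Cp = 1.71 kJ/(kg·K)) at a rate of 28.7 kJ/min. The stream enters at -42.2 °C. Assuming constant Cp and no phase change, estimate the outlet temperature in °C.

Q = 28.7 kJ/min = 1722 kJ/h
ΔT = Q/(ṁ·Cp) = 1722/(62.6×1.71) = 16.087 K
T_out = -42.2 − 16.087 = -58.287 °C

T_out = -58.3 °C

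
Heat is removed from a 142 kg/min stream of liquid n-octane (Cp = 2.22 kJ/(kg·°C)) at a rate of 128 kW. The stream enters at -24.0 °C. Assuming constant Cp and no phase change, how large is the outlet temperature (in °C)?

Q = 128 kW = 7680 kJ/min
ΔT = Q/(ṁ·Cp) = 7680/(142×2.22) = 24.362 K
T_out = -24.0 − 24.362 = -48.362 °C

T_out = -48.4 °C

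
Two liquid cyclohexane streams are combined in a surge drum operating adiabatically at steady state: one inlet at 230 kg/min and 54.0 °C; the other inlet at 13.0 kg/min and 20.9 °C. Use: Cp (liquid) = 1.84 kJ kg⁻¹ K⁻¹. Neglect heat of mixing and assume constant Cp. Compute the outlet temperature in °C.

Energy balance with Q = 0: Σ ṁᵢCp,ᵢ(T_out − Tᵢ) = 0
Σ ṁᵢCp,ᵢTᵢ = 230×1.84×54.0 + 13.0×1.84×20.9 = 23353
Σ ṁᵢCp,ᵢ = 230×1.84 + 13.0×1.84 = 447.12
T_out = 23353 / 447.12 = 52.229 °C

T_out = 52.2 °C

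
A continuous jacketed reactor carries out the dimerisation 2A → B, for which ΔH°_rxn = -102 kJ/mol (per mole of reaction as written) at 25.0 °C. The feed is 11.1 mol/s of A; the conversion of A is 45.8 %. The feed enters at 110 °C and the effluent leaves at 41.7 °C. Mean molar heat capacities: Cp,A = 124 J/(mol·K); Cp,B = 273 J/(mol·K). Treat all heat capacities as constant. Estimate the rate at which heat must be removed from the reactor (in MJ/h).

Q_out = 1270 MJ/h

Extent of reaction ξ = 0.458 × 11.1 / 2 = 2.5419 mol/s
Reaction term: ξ·ΔH°_rxn = 2.5419 × -102 = -259.27 kJ/s
Sensible, feed 110→25 °C: -116.99 kJ/s
Outlet flows (mol/s): A 6.0162, B 2.5419
Sensible, products 25→41.7 °C: 24.047 kJ/s
Q = ΔH = -352.22 kJ/s = -352.22 kW
Heat removed = 1268 MJ/h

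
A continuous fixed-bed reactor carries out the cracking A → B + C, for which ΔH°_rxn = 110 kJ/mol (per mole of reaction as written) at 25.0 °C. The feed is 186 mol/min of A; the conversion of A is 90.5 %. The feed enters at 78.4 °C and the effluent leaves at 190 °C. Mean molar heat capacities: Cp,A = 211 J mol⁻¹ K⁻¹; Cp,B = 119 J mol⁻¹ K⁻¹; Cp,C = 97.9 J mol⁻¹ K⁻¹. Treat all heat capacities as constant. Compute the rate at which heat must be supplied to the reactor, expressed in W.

Extent of reaction ξ = 0.905 × 186 = 168.33 mol/min
Reaction term: ξ·ΔH°_rxn = 168.33 × 110 = 18516 kJ/min
Sensible, feed 78.4→25 °C: -2095.7 kJ/min
Outlet flows (mol/min): A 17.67, B 168.33, C 168.33
Sensible, products 25→190 °C: 6639.5 kJ/min
Q = ΔH = 23060 kJ/min = 384.33 kW
Heat supplied = 384330 W

Q_in = 384000 W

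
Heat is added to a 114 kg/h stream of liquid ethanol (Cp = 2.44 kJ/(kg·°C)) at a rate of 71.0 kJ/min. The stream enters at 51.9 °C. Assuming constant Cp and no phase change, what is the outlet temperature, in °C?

Q = 71.0 kJ/min = 4260 kJ/h
ΔT = Q/(ṁ·Cp) = 4260/(114×2.44) = 15.315 K
T_out = 51.9 + 15.315 = 67.215 °C

T_out = 67.2 °C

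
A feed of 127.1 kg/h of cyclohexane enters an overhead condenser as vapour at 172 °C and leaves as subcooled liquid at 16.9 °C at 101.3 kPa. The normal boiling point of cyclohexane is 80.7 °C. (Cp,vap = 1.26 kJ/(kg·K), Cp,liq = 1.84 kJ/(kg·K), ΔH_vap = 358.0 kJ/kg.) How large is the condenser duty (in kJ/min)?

Q_c = 1250 kJ/min

vapour 172→80.7 °C: -115.04 kJ/kg
condensation at 80.7 °C: -358 kJ/kg
liquid 80.7→16.9 °C: -117.39 kJ/kg
Δh = -115.04 + -358 + -117.39 = -590.43 kJ/kg
Q = ṁ·Δh = 127.1 kg/h × -590.43 kJ/kg = -75044 kJ/h
|Q| = 20.845 kW = 1250.7 kJ/min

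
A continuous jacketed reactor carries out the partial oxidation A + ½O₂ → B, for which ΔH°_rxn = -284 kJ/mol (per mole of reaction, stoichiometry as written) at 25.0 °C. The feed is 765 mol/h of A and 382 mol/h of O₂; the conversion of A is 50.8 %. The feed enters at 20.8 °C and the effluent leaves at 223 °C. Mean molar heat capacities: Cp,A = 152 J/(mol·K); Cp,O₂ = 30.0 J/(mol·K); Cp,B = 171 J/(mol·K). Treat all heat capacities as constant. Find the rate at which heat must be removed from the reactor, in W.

Q_out = 23400 W

Extent of reaction ξ = 0.508 × 765 = 388.62 mol/h
Reaction term: ξ·ΔH°_rxn = 388.62 × -284 = -110370 kJ/h
Sensible, feed 20.8→25 °C: 536.51 kJ/h
Outlet flows (mol/h): A 376.38, O₂ 187.69, B 388.62
Sensible, products 25→223 °C: 25600 kJ/h
Q = ΔH = -84231 kJ/h = -23.398 kW
Heat removed = 23398 W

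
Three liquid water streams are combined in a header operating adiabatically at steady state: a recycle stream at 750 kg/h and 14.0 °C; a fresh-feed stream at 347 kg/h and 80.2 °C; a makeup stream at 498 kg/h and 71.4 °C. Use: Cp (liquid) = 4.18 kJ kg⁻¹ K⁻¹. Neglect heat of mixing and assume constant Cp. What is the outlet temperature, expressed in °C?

T_out = 46.3 °C

Adiabatic, steady state ⇒ Σ ṁᵢCp,ᵢ(T_out − Tᵢ) = 0
Σ ṁᵢCp,ᵢTᵢ = 750×4.18×14.0 + 347×4.18×80.2 + 498×4.18×71.4 = 308850
Σ ṁᵢCp,ᵢ = 750×4.18 + 347×4.18 + 498×4.18 = 6667.1
T_out = 308850 / 6667.1 = 46.324 °C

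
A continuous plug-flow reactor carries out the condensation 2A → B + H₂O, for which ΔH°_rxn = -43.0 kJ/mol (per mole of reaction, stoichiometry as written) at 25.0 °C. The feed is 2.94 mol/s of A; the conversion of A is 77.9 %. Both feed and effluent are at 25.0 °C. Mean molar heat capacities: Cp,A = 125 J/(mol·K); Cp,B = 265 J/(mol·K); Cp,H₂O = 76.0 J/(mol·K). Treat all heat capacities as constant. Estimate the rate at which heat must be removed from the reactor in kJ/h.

Q_out = 177000 kJ/h

Extent of reaction ξ = 0.779 × 2.94 / 2 = 1.1451 mol/s
Reaction term: ξ·ΔH°_rxn = 1.1451 × -43.0 = -49.241 kJ/s
Q = ΔH = -49.241 kJ/s = -49.241 kW
Heat removed = 177270 kJ/h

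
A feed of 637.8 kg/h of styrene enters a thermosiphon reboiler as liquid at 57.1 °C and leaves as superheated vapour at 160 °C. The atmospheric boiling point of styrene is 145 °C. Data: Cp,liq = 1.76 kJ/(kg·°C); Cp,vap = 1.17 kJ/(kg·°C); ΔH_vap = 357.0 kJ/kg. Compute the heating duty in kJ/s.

liquid 57.1→145 °C: 154.7 kJ/kg
vaporisation at 145 °C: 357 kJ/kg
vapour 145→160 °C: 17.55 kJ/kg
Δh = 154.7 + 357 + 17.55 = 529.25 kJ/kg
Q = ṁ·Δh = 637.8 kg/h × 529.25 kJ/kg = 337560 kJ/h
|Q| = 93.766 kW

Q = 93.8 kJ/s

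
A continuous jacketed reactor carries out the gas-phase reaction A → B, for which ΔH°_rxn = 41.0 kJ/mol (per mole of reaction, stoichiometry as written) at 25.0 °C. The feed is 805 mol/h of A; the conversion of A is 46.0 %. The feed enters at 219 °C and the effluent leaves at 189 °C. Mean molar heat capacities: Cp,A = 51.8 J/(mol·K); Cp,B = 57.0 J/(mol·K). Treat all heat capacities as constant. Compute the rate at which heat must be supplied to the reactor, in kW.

Q_in = 3.96 kW

Extent of reaction ξ = 0.460 × 805 = 370.3 mol/h
Reaction term: ξ·ΔH°_rxn = 370.3 × 41.0 = 15182 kJ/h
Sensible, feed 219→25 °C: -8089.6 kJ/h
Outlet flows (mol/h): A 434.7, B 370.3
Sensible, products 25→189 °C: 7154.4 kJ/h
Q = ΔH = 14247 kJ/h = 3.9575 kW
Heat supplied = 3.9575 kW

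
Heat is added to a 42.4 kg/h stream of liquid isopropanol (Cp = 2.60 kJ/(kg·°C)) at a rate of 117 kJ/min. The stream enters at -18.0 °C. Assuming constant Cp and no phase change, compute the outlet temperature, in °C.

Q = 117 kJ/min = 7020 kJ/h
ΔT = Q/(ṁ·Cp) = 7020/(42.4×2.60) = 63.679 K
T_out = -18.0 + 63.679 = 45.679 °C

T_out = 45.7 °C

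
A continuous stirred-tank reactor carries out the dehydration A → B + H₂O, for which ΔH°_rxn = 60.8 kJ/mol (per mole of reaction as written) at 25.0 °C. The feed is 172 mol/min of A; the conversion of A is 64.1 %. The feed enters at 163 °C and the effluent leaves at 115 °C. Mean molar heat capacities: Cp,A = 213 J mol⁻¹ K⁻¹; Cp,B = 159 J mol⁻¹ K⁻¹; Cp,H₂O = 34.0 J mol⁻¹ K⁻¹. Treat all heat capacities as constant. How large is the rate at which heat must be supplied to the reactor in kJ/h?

Extent of reaction ξ = 0.641 × 172 = 110.25 mol/min
Reaction term: ξ·ΔH°_rxn = 110.25 × 60.8 = 6703.3 kJ/min
Sensible, feed 163→25 °C: -5055.8 kJ/min
Outlet flows (mol/min): A 61.748, B 110.25, H₂O 110.25
Sensible, products 25→115 °C: 3098.8 kJ/min
Q = ΔH = 4746.3 kJ/min = 79.106 kW
Heat supplied = 284780 kJ/h

Q_in = 285000 kJ/h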